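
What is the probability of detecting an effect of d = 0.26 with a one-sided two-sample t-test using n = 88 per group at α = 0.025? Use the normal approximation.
Power ≈ 0.41

Power calculation (two-sample t-test, normal approximation):
z_β = d · √(n/2) - z_α
z_β = 0.26 · √(88/2) - 1.960
z_β = 0.26 · 6.633 - 1.960
z_β = -0.235

Power = Φ(z_β) = Φ(-0.235) ≈ 0.407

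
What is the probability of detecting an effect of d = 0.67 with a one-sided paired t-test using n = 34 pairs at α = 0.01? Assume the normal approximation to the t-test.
Power ≈ 0.94

Power calculation (paired t-test, normal approximation):
z_β = d · √n - z_α
z_β = 0.67 · √34 - 2.326
z_β = 0.67 · 5.831 - 2.326
z_β = 1.580

Power = Φ(z_β) = Φ(1.580) ≈ 0.943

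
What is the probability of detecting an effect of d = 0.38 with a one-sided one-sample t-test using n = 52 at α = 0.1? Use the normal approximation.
Power ≈ 0.93

Power calculation (one-sample t-test, normal approximation):
z_β = d · √n - z_α
z_β = 0.38 · √52 - 1.282
z_β = 0.38 · 7.211 - 1.282
z_β = 1.459

Power = Φ(z_β) = Φ(1.459) ≈ 0.928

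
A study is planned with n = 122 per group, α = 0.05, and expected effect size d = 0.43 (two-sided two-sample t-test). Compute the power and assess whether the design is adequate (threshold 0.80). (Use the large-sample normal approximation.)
Power ≈ 0.92; the study is adequately powered (power ≥ 0.80)

Power calculation (two-sample t-test, normal approximation):
z_β = d · √(n/2) - z_{α/2}
z_β = 0.43 · √(122/2) - 1.960
z_β = 0.43 · 7.810 - 1.960
z_β = 1.398

Power = Φ(z_β) = Φ(1.398) ≈ 0.919

Effect size d = 0.43 is small by Cohen's convention (0.2/0.5/0.8).

Threshold: power ≥ 0.80 is conventionally adequate.
Power ≈ 0.92 → the study is adequately powered (power ≥ 0.80).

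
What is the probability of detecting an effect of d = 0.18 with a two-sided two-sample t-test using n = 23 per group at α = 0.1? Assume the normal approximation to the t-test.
Power ≈ 0.15

Power calculation (two-sample t-test, normal approximation):
z_β = d · √(n/2) - z_{α/2}
z_β = 0.18 · √(23/2) - 1.645
z_β = 0.18 · 3.391 - 1.645
z_β = -1.034

Power = Φ(z_β) = Φ(-1.034) ≈ 0.150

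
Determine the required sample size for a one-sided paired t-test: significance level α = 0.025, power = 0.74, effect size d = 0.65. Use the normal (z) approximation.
n = 17 pairs

Sample size formula (paired t-test, normal approximation):
n = ((z_α + z_β) / d)²

z_α = 1.960 (for α = 0.025, one-sided)
z_β = 0.643 (for power = 0.74)
d = 0.65

n = ((1.960 + 0.643) / 0.65)²
n = (4.005)²
n ≈ 16.04
Round up to the next whole number: n = 17 pairs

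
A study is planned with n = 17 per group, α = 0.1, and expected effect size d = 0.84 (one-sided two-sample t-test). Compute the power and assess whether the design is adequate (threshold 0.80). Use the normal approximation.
Power ≈ 0.88; the study is adequately powered (power ≥ 0.80)

Power calculation (two-sample t-test, normal approximation):
z_β = d · √(n/2) - z_α
z_β = 0.84 · √(17/2) - 1.282
z_β = 0.84 · 2.915 - 1.282
z_β = 1.167

Power = Φ(z_β) = Φ(1.167) ≈ 0.878

Effect size d = 0.84 is large by Cohen's convention (0.2/0.5/0.8).

Threshold: power ≥ 0.80 is conventionally adequate.
Power ≈ 0.88 → the study is adequately powered (power ≥ 0.80).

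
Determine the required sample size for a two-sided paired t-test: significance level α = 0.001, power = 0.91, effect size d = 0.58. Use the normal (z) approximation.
n = 64 pairs

Sample size formula (paired t-test, normal approximation):
n = ((z_{α/2} + z_β) / d)²

z_{α/2} = 3.291 (for α = 0.001, two-sided)
z_β = 1.341 (for power = 0.91)
d = 0.58

n = ((3.291 + 1.341) / 0.58)²
n = (7.986)²
n ≈ 63.78
Round up to the next whole number: n = 64 pairs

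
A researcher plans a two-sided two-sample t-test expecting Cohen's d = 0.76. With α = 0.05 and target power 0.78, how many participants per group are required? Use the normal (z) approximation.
n = 26 per group

Sample size formula (two-sample t-test, normal approximation):
n = 2 · ((z_{α/2} + z_β) / d)²

z_{α/2} = 1.960 (for α = 0.05, two-sided)
z_β = 0.772 (for power = 0.78)
d = 0.76

n = 2 · ((1.960 + 0.772) / 0.76)²
n = 2 · (3.595)²
n ≈ 25.85
Round up to the next whole number: n = 26 per group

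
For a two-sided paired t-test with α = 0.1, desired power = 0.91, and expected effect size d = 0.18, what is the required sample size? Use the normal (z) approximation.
n = 276 pairs

Sample size formula (paired t-test, normal approximation):
n = ((z_{α/2} + z_β) / d)²

z_{α/2} = 1.645 (for α = 0.1, two-sided)
z_β = 1.341 (for power = 0.91)
d = 0.18

n = ((1.645 + 1.341) / 0.18)²
n = (16.589)²
n ≈ 275.19
Round up to the next whole number: n = 276 pairs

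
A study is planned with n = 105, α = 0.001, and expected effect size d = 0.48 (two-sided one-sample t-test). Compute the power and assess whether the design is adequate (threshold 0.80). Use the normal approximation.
Power ≈ 0.95; the study is adequately powered (power ≥ 0.80)

Power calculation (one-sample t-test, normal approximation):
z_β = d · √n - z_{α/2}
z_β = 0.48 · √105 - 3.291
z_β = 0.48 · 10.247 - 3.291
z_β = 1.628

Power = Φ(z_β) = Φ(1.628) ≈ 0.948

Effect size d = 0.48 is small by Cohen's convention (0.2/0.5/0.8).

Threshold: power ≥ 0.80 is conventionally adequate.
Power ≈ 0.95 → the study is adequately powered (power ≥ 0.80).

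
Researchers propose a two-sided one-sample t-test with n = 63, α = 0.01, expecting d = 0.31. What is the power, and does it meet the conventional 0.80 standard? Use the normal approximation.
Power ≈ 0.45; the study is underpowered (power < 0.80)

Power calculation (one-sample t-test, normal approximation):
z_β = d · √n - z_{α/2}
z_β = 0.31 · √63 - 2.576
z_β = 0.31 · 7.937 - 2.576
z_β = -0.115

Power = Φ(z_β) = Φ(-0.115) ≈ 0.454

Effect size d = 0.31 is small by Cohen's convention (0.2/0.5/0.8).

Threshold: power ≥ 0.80 is conventionally adequate.
Power ≈ 0.45 → the study is underpowered (power < 0.80).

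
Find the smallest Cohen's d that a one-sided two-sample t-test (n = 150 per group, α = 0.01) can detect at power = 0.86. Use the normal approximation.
d ≈ 0.39

Minimum detectable effect (two-sample t-test, normal approximation):
d = (z_α + z_β) / √(n/2)
d = (2.326 + 1.080) / √(150/2)
d = 3.407 / 8.660
d ≈ 0.39

By Cohen's convention (0.2 small / 0.5 medium / 0.8 large): small effect.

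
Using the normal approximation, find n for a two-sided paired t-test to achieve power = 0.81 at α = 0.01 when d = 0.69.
n = 26 pairs

Sample size formula (paired t-test, normal approximation):
n = ((z_{α/2} + z_β) / d)²

z_{α/2} = 2.576 (for α = 0.01, two-sided)
z_β = 0.878 (for power = 0.81)
d = 0.69

n = ((2.576 + 0.878) / 0.69)²
n = (5.006)²
n ≈ 25.06
Round up to the next whole number: n = 26 pairs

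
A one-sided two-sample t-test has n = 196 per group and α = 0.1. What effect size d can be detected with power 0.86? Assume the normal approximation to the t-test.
d ≈ 0.24

Minimum detectable effect (two-sample t-test, normal approximation):
d = (z_α + z_β) / √(n/2)
d = (1.282 + 1.080) / √(196/2)
d = 2.362 / 9.899
d ≈ 0.24

By Cohen's convention (0.2 small / 0.5 medium / 0.8 large): small effect.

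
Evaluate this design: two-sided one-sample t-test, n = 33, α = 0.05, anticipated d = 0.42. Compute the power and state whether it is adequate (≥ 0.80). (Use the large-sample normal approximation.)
Power ≈ 0.67; the study is underpowered (power < 0.80)

Power calculation (one-sample t-test, normal approximation):
z_β = d · √n - z_{α/2}
z_β = 0.42 · √33 - 1.960
z_β = 0.42 · 5.745 - 1.960
z_β = 0.453

Power = Φ(z_β) = Φ(0.453) ≈ 0.675

Effect size d = 0.42 is small by Cohen's convention (0.2/0.5/0.8).

Threshold: power ≥ 0.80 is conventionally adequate.
Power ≈ 0.67 → the study is underpowered (power < 0.80).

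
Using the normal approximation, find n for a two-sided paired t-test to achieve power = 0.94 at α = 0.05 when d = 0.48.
n = 54 pairs

Sample size formula (paired t-test, normal approximation):
n = ((z_{α/2} + z_β) / d)²

z_{α/2} = 1.960 (for α = 0.05, two-sided)
z_β = 1.555 (for power = 0.94)
d = 0.48

n = ((1.960 + 1.555) / 0.48)²
n = (7.323)²
n ≈ 53.63
Round up to the next whole number: n = 54 pairs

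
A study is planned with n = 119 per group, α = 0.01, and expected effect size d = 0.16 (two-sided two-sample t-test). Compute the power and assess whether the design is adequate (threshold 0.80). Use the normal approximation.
Power ≈ 0.09; the study is underpowered (power < 0.80)

Power calculation (two-sample t-test, normal approximation):
z_β = d · √(n/2) - z_{α/2}
z_β = 0.16 · √(119/2) - 2.576
z_β = 0.16 · 7.714 - 2.576
z_β = -1.342

Power = Φ(z_β) = Φ(-1.342) ≈ 0.090

Effect size d = 0.16 is very small by Cohen's convention (0.2/0.5/0.8).

Threshold: power ≥ 0.80 is conventionally adequate.
Power ≈ 0.09 → the study is underpowered (power < 0.80).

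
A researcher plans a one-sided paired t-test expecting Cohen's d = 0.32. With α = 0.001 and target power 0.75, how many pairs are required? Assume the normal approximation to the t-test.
n = 139 pairs

Sample size formula (paired t-test, normal approximation):
n = ((z_α + z_β) / d)²

z_α = 3.090 (for α = 0.001, one-sided)
z_β = 0.674 (for power = 0.75)
d = 0.32

n = ((3.090 + 0.674) / 0.32)²
n = (11.763)²
n ≈ 138.37
Round up to the next whole number: n = 139 pairs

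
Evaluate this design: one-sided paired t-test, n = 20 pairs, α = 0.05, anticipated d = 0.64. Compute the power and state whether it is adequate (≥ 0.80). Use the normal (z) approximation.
Power ≈ 0.89; the study is adequately powered (power ≥ 0.80)

Power calculation (paired t-test, normal approximation):
z_β = d · √n - z_α
z_β = 0.64 · √20 - 1.645
z_β = 0.64 · 4.472 - 1.645
z_β = 1.217

Power = Φ(z_β) = Φ(1.217) ≈ 0.888

Effect size d = 0.64 is medium by Cohen's convention (0.2/0.5/0.8).

Threshold: power ≥ 0.80 is conventionally adequate.
Power ≈ 0.89 → the study is adequately powered (power ≥ 0.80).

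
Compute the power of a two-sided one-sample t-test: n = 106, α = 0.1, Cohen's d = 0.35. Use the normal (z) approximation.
Power ≈ 0.97

Power calculation (one-sample t-test, normal approximation):
z_β = d · √n - z_{α/2}
z_β = 0.35 · √106 - 1.645
z_β = 0.35 · 10.296 - 1.645
z_β = 1.959

Power = Φ(z_β) = Φ(1.959) ≈ 0.975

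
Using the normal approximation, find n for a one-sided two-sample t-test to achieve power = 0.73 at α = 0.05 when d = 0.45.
n = 51 per group

Sample size formula (two-sample t-test, normal approximation):
n = 2 · ((z_α + z_β) / d)²

z_α = 1.645 (for α = 0.05, one-sided)
z_β = 0.613 (for power = 0.73)
d = 0.45

n = 2 · ((1.645 + 0.613) / 0.45)²
n = 2 · (5.018)²
n ≈ 50.36
Round up to the next whole number: n = 51 per group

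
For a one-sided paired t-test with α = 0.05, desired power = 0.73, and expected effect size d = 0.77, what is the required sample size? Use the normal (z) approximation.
n = 9 pairs

Sample size formula (paired t-test, normal approximation):
n = ((z_α + z_β) / d)²

z_α = 1.645 (for α = 0.05, one-sided)
z_β = 0.613 (for power = 0.73)
d = 0.77

n = ((1.645 + 0.613) / 0.77)²
n = (2.932)²
n ≈ 8.60
Round up to the next whole number: n = 9 pairs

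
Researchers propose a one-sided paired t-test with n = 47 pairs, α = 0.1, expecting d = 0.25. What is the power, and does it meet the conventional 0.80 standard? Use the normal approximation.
Power ≈ 0.67; the study is underpowered (power < 0.80)

Power calculation (paired t-test, normal approximation):
z_β = d · √n - z_α
z_β = 0.25 · √47 - 1.282
z_β = 0.25 · 6.856 - 1.282
z_β = 0.432

Power = Φ(z_β) = Φ(0.432) ≈ 0.667

Effect size d = 0.25 is small by Cohen's convention (0.2/0.5/0.8).

Threshold: power ≥ 0.80 is conventionally adequate.
Power ≈ 0.67 → the study is underpowered (power < 0.80).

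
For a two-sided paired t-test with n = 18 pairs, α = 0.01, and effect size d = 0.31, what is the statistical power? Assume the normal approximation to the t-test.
Power ≈ 0.10

Power calculation (paired t-test, normal approximation):
z_β = d · √n - z_{α/2}
z_β = 0.31 · √18 - 2.576
z_β = 0.31 · 4.243 - 2.576
z_β = -1.261

Power = Φ(z_β) = Φ(-1.261) ≈ 0.104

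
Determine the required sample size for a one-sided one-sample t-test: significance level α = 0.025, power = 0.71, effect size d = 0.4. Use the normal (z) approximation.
n = 40

Sample size formula (one-sample t-test, normal approximation):
n = ((z_α + z_β) / d)²

z_α = 1.960 (for α = 0.025, one-sided)
z_β = 0.553 (for power = 0.71)
d = 0.4

n = ((1.960 + 0.553) / 0.4)²
n = (6.283)²
n ≈ 39.48
Round up to the next whole number: n = 40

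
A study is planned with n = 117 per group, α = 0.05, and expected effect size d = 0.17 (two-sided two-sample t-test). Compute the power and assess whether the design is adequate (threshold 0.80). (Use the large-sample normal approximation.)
Power ≈ 0.25; the study is underpowered (power < 0.80)

Power calculation (two-sample t-test, normal approximation):
z_β = d · √(n/2) - z_{α/2}
z_β = 0.17 · √(117/2) - 1.960
z_β = 0.17 · 7.649 - 1.960
z_β = -0.660

Power = Φ(z_β) = Φ(-0.660) ≈ 0.255

Effect size d = 0.17 is very small by Cohen's convention (0.2/0.5/0.8).

Threshold: power ≥ 0.80 is conventionally adequate.
Power ≈ 0.25 → the study is underpowered (power < 0.80).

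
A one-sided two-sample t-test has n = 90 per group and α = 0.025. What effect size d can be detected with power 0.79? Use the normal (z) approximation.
d ≈ 0.41

Minimum detectable effect (two-sample t-test, normal approximation):
d = (z_α + z_β) / √(n/2)
d = (1.960 + 0.806) / √(90/2)
d = 2.766 / 6.708
d ≈ 0.41

By Cohen's convention (0.2 small / 0.5 medium / 0.8 large): small effect.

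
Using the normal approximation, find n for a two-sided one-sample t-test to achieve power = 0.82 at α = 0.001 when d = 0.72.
n = 35

Sample size formula (one-sample t-test, normal approximation):
n = ((z_{α/2} + z_β) / d)²

z_{α/2} = 3.291 (for α = 0.001, two-sided)
z_β = 0.915 (for power = 0.82)
d = 0.72

n = ((3.291 + 0.915) / 0.72)²
n = (5.842)²
n ≈ 34.13
Round up to the next whole number: n = 35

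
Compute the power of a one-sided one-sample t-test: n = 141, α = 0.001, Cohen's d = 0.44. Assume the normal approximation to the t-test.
Power ≈ 0.98

Power calculation (one-sample t-test, normal approximation):
z_β = d · √n - z_α
z_β = 0.44 · √141 - 3.090
z_β = 0.44 · 11.874 - 3.090
z_β = 2.134

Power = Φ(z_β) = Φ(2.134) ≈ 0.984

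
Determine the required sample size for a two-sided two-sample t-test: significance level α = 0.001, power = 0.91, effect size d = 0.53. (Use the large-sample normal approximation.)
n = 153 per group

Sample size formula (two-sample t-test, normal approximation):
n = 2 · ((z_{α/2} + z_β) / d)²

z_{α/2} = 3.291 (for α = 0.001, two-sided)
z_β = 1.341 (for power = 0.91)
d = 0.53

n = 2 · ((3.291 + 1.341) / 0.53)²
n = 2 · (8.740)²
n ≈ 152.78
Round up to the next whole number: n = 153 per group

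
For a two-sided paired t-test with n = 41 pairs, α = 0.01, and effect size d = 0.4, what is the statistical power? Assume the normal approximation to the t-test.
Power ≈ 0.49

Power calculation (paired t-test, normal approximation):
z_β = d · √n - z_{α/2}
z_β = 0.4 · √41 - 2.576
z_β = 0.4 · 6.403 - 2.576
z_β = -0.015

Power = Φ(z_β) = Φ(-0.015) ≈ 0.494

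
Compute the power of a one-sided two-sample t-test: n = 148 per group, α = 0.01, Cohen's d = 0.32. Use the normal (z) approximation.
Power ≈ 0.67

Power calculation (two-sample t-test, normal approximation):
z_β = d · √(n/2) - z_α
z_β = 0.32 · √(148/2) - 2.326
z_β = 0.32 · 8.602 - 2.326
z_β = 0.426

Power = Φ(z_β) = Φ(0.426) ≈ 0.665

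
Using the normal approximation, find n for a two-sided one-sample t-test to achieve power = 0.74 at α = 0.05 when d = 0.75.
n = 13

Sample size formula (one-sample t-test, normal approximation):
n = ((z_{α/2} + z_β) / d)²

z_{α/2} = 1.960 (for α = 0.05, two-sided)
z_β = 0.643 (for power = 0.74)
d = 0.75

n = ((1.960 + 0.643) / 0.75)²
n = (3.471)²
n ≈ 12.05
Round up to the next whole number: n = 13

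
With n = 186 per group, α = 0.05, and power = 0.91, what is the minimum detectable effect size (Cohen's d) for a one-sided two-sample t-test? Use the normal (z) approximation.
d ≈ 0.31

Minimum detectable effect (two-sample t-test, normal approximation):
d = (z_α + z_β) / √(n/2)
d = (1.645 + 1.341) / √(186/2)
d = 2.986 / 9.644
d ≈ 0.31

By Cohen's convention (0.2 small / 0.5 medium / 0.8 large): small effect.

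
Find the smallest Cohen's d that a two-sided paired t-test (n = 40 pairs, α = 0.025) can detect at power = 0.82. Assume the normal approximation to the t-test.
d ≈ 0.50

Minimum detectable effect (paired t-test, normal approximation):
d = (z_{α/2} + z_β) / √n
d = (2.241 + 0.915) / √40
d = 3.157 / 6.325
d ≈ 0.50

By Cohen's convention (0.2 small / 0.5 medium / 0.8 large): medium effect.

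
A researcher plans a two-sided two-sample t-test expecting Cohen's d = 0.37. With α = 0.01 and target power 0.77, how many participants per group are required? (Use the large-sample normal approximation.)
n = 161 per group

Sample size formula (two-sample t-test, normal approximation):
n = 2 · ((z_{α/2} + z_β) / d)²

z_{α/2} = 2.576 (for α = 0.01, two-sided)
z_β = 0.739 (for power = 0.77)
d = 0.37

n = 2 · ((2.576 + 0.739) / 0.37)²
n = 2 · (8.959)²
n ≈ 160.53
Round up to the next whole number: n = 161 per group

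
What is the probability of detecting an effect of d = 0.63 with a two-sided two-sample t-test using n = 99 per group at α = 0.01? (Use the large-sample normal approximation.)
Power ≈ 0.97

Power calculation (two-sample t-test, normal approximation):
z_β = d · √(n/2) - z_{α/2}
z_β = 0.63 · √(99/2) - 2.576
z_β = 0.63 · 7.036 - 2.576
z_β = 1.857

Power = Φ(z_β) = Φ(1.857) ≈ 0.968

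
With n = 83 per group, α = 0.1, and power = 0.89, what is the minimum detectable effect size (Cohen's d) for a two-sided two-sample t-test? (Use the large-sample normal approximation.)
d ≈ 0.45

Minimum detectable effect (two-sample t-test, normal approximation):
d = (z_{α/2} + z_β) / √(n/2)
d = (1.645 + 1.227) / √(83/2)
d = 2.871 / 6.442
d ≈ 0.45

By Cohen's convention (0.2 small / 0.5 medium / 0.8 large): small effect.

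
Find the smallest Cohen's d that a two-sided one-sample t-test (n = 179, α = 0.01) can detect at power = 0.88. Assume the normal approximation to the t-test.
d ≈ 0.28

Minimum detectable effect (one-sample t-test, normal approximation):
d = (z_{α/2} + z_β) / √n
d = (2.576 + 1.175) / √179
d = 3.751 / 13.379
d ≈ 0.28

By Cohen's convention (0.2 small / 0.5 medium / 0.8 large): small effect.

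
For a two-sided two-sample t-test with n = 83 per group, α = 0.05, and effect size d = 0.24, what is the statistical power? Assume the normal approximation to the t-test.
Power ≈ 0.34

Power calculation (two-sample t-test, normal approximation):
z_β = d · √(n/2) - z_{α/2}
z_β = 0.24 · √(83/2) - 1.960
z_β = 0.24 · 6.442 - 1.960
z_β = -0.414

Power = Φ(z_β) = Φ(-0.414) ≈ 0.339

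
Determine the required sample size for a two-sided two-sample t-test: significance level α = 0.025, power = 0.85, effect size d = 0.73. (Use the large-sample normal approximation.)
n = 41 per group

Sample size formula (two-sample t-test, normal approximation):
n = 2 · ((z_{α/2} + z_β) / d)²

z_{α/2} = 2.241 (for α = 0.025, two-sided)
z_β = 1.036 (for power = 0.85)
d = 0.73

n = 2 · ((2.241 + 1.036) / 0.73)²
n = 2 · (4.489)²
n ≈ 40.30
Round up to the next whole number: n = 41 per group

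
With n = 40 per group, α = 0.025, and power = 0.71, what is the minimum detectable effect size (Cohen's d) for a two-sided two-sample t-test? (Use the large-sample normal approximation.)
d ≈ 0.62

Minimum detectable effect (two-sample t-test, normal approximation):
d = (z_{α/2} + z_β) / √(n/2)
d = (2.241 + 0.553) / √(40/2)
d = 2.795 / 4.472
d ≈ 0.62

By Cohen's convention (0.2 small / 0.5 medium / 0.8 large): medium effect.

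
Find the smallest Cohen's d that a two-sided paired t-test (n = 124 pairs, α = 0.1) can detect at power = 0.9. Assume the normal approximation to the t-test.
d ≈ 0.26

Minimum detectable effect (paired t-test, normal approximation):
d = (z_{α/2} + z_β) / √n
d = (1.645 + 1.282) / √124
d = 2.926 / 11.136
d ≈ 0.26

By Cohen's convention (0.2 small / 0.5 medium / 0.8 large): small effect.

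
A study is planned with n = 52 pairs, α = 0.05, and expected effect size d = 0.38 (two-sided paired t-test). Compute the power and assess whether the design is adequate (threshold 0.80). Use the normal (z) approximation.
Power ≈ 0.78; the study is underpowered (power < 0.80)

Power calculation (paired t-test, normal approximation):
z_β = d · √n - z_{α/2}
z_β = 0.38 · √52 - 1.960
z_β = 0.38 · 7.211 - 1.960
z_β = 0.780

Power = Φ(z_β) = Φ(0.780) ≈ 0.782

Effect size d = 0.38 is small by Cohen's convention (0.2/0.5/0.8).

Threshold: power ≥ 0.80 is conventionally adequate.
Power ≈ 0.78 → the study is underpowered (power < 0.80).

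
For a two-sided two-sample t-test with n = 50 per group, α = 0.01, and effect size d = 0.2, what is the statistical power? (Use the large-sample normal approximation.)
Power ≈ 0.06

Power calculation (two-sample t-test, normal approximation):
z_β = d · √(n/2) - z_{α/2}
z_β = 0.2 · √(50/2) - 2.576
z_β = 0.2 · 5.000 - 2.576
z_β = -1.576

Power = Φ(z_β) = Φ(-1.576) ≈ 0.058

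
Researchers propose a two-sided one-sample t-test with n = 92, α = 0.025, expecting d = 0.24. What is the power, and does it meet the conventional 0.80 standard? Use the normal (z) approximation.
Power ≈ 0.52; the study is underpowered (power < 0.80)

Power calculation (one-sample t-test, normal approximation):
z_β = d · √n - z_{α/2}
z_β = 0.24 · √92 - 2.241
z_β = 0.24 · 9.592 - 2.241
z_β = 0.061

Power = Φ(z_β) = Φ(0.061) ≈ 0.524

Effect size d = 0.24 is small by Cohen's convention (0.2/0.5/0.8).

Threshold: power ≥ 0.80 is conventionally adequate.
Power ≈ 0.52 → the study is underpowered (power < 0.80).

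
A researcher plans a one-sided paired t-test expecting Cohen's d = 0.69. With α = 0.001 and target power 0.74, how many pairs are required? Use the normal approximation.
n = 30 pairs

Sample size formula (paired t-test, normal approximation):
n = ((z_α + z_β) / d)²

z_α = 3.090 (for α = 0.001, one-sided)
z_β = 0.643 (for power = 0.74)
d = 0.69

n = ((3.090 + 0.643) / 0.69)²
n = (5.410)²
n ≈ 29.27
Round up to the next whole number: n = 30 pairs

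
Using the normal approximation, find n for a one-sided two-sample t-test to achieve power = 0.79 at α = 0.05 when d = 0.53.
n = 43 per group

Sample size formula (two-sample t-test, normal approximation):
n = 2 · ((z_α + z_β) / d)²

z_α = 1.645 (for α = 0.05, one-sided)
z_β = 0.806 (for power = 0.79)
d = 0.53

n = 2 · ((1.645 + 0.806) / 0.53)²
n = 2 · (4.625)²
n ≈ 42.78
Round up to the next whole number: n = 43 per group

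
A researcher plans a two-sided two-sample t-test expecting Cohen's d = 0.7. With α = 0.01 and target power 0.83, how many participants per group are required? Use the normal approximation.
n = 51 per group

Sample size formula (two-sample t-test, normal approximation):
n = 2 · ((z_{α/2} + z_β) / d)²

z_{α/2} = 2.576 (for α = 0.01, two-sided)
z_β = 0.954 (for power = 0.83)
d = 0.7

n = 2 · ((2.576 + 0.954) / 0.7)²
n = 2 · (5.043)²
n ≈ 50.86
Round up to the next whole number: n = 51 per group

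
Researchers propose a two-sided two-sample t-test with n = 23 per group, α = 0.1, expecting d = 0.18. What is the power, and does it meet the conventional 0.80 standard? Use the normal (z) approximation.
Power ≈ 0.15; the study is underpowered (power < 0.80)

Power calculation (two-sample t-test, normal approximation):
z_β = d · √(n/2) - z_{α/2}
z_β = 0.18 · √(23/2) - 1.645
z_β = 0.18 · 3.391 - 1.645
z_β = -1.034

Power = Φ(z_β) = Φ(-1.034) ≈ 0.150

Effect size d = 0.18 is very small by Cohen's convention (0.2/0.5/0.8).

Threshold: power ≥ 0.80 is conventionally adequate.
Power ≈ 0.15 → the study is underpowered (power < 0.80).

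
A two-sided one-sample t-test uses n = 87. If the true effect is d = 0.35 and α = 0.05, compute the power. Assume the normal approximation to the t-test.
Power ≈ 0.90

Power calculation (one-sample t-test, normal approximation):
z_β = d · √n - z_{α/2}
z_β = 0.35 · √87 - 1.960
z_β = 0.35 · 9.327 - 1.960
z_β = 1.305

Power = Φ(z_β) = Φ(1.305) ≈ 0.904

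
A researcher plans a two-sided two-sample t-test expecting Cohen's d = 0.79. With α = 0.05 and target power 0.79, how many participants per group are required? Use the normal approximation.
n = 25 per group

Sample size formula (two-sample t-test, normal approximation):
n = 2 · ((z_{α/2} + z_β) / d)²

z_{α/2} = 1.960 (for α = 0.05, two-sided)
z_β = 0.806 (for power = 0.79)
d = 0.79

n = 2 · ((1.960 + 0.806) / 0.79)²
n = 2 · (3.501)²
n ≈ 24.51
Round up to the next whole number: n = 25 per group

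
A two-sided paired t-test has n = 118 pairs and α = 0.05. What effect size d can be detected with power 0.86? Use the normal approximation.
d ≈ 0.28

Minimum detectable effect (paired t-test, normal approximation):
d = (z_{α/2} + z_β) / √n
d = (1.960 + 1.080) / √118
d = 3.040 / 10.863
d ≈ 0.28

By Cohen's convention (0.2 small / 0.5 medium / 0.8 large): small effect.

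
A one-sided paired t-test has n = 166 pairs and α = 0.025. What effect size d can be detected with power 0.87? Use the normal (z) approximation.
d ≈ 0.24

Minimum detectable effect (paired t-test, normal approximation):
d = (z_α + z_β) / √n
d = (1.960 + 1.126) / √166
d = 3.086 / 12.884
d ≈ 0.24

By Cohen's convention (0.2 small / 0.5 medium / 0.8 large): small effect.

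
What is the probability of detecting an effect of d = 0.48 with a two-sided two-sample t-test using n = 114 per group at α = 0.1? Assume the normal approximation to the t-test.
Power ≈ 0.98

Power calculation (two-sample t-test, normal approximation):
z_β = d · √(n/2) - z_{α/2}
z_β = 0.48 · √(114/2) - 1.645
z_β = 0.48 · 7.550 - 1.645
z_β = 1.979

Power = Φ(z_β) = Φ(1.979) ≈ 0.976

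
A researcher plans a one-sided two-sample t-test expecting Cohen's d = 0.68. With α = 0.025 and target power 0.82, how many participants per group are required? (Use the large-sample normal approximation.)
n = 36 per group

Sample size formula (two-sample t-test, normal approximation):
n = 2 · ((z_α + z_β) / d)²

z_α = 1.960 (for α = 0.025, one-sided)
z_β = 0.915 (for power = 0.82)
d = 0.68

n = 2 · ((1.960 + 0.915) / 0.68)²
n = 2 · (4.228)²
n ≈ 35.75
Round up to the next whole number: n = 36 per group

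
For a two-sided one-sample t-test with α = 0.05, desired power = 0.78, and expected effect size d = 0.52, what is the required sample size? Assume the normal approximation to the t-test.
n = 28

Sample size formula (one-sample t-test, normal approximation):
n = ((z_{α/2} + z_β) / d)²

z_{α/2} = 1.960 (for α = 0.05, two-sided)
z_β = 0.772 (for power = 0.78)
d = 0.52

n = ((1.960 + 0.772) / 0.52)²
n = (5.254)²
n ≈ 27.60
Round up to the next whole number: n = 28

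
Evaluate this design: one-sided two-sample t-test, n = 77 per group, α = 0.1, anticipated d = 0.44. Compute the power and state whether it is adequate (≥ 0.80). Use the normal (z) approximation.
Power ≈ 0.93; the study is adequately powered (power ≥ 0.80)

Power calculation (two-sample t-test, normal approximation):
z_β = d · √(n/2) - z_α
z_β = 0.44 · √(77/2) - 1.282
z_β = 0.44 · 6.205 - 1.282
z_β = 1.449

Power = Φ(z_β) = Φ(1.449) ≈ 0.926

Effect size d = 0.44 is small by Cohen's convention (0.2/0.5/0.8).

Threshold: power ≥ 0.80 is conventionally adequate.
Power ≈ 0.93 → the study is adequately powered (power ≥ 0.80).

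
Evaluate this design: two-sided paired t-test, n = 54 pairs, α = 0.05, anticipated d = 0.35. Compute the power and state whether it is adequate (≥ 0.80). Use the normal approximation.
Power ≈ 0.73; the study is underpowered (power < 0.80)

Power calculation (paired t-test, normal approximation):
z_β = d · √n - z_{α/2}
z_β = 0.35 · √54 - 1.960
z_β = 0.35 · 7.348 - 1.960
z_β = 0.612

Power = Φ(z_β) = Φ(0.612) ≈ 0.730

Effect size d = 0.35 is small by Cohen's convention (0.2/0.5/0.8).

Threshold: power ≥ 0.80 is conventionally adequate.
Power ≈ 0.73 → the study is underpowered (power < 0.80).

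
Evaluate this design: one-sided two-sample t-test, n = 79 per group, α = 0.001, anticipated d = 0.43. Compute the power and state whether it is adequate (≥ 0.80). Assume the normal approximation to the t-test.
Power ≈ 0.35; the study is underpowered (power < 0.80)

Power calculation (two-sample t-test, normal approximation):
z_β = d · √(n/2) - z_α
z_β = 0.43 · √(79/2) - 3.090
z_β = 0.43 · 6.285 - 3.090
z_β = -0.388

Power = Φ(z_β) = Φ(-0.388) ≈ 0.349

Effect size d = 0.43 is small by Cohen's convention (0.2/0.5/0.8).

Threshold: power ≥ 0.80 is conventionally adequate.
Power ≈ 0.35 → the study is underpowered (power < 0.80).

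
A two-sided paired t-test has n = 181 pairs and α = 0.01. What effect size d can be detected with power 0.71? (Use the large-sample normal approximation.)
d ≈ 0.23

Minimum detectable effect (paired t-test, normal approximation):
d = (z_{α/2} + z_β) / √n
d = (2.576 + 0.553) / √181
d = 3.129 / 13.454
d ≈ 0.23

By Cohen's convention (0.2 small / 0.5 medium / 0.8 large): small effect.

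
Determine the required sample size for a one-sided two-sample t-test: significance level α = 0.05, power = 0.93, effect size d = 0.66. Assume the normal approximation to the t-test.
n = 45 per group

Sample size formula (two-sample t-test, normal approximation):
n = 2 · ((z_α + z_β) / d)²

z_α = 1.645 (for α = 0.05, one-sided)
z_β = 1.476 (for power = 0.93)
d = 0.66

n = 2 · ((1.645 + 1.476) / 0.66)²
n = 2 · (4.729)²
n ≈ 44.73
Round up to the next whole number: n = 45 per group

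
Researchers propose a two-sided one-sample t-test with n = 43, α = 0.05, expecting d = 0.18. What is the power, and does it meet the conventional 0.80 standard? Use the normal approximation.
Power ≈ 0.22; the study is underpowered (power < 0.80)

Power calculation (one-sample t-test, normal approximation):
z_β = d · √n - z_{α/2}
z_β = 0.18 · √43 - 1.960
z_β = 0.18 · 6.557 - 1.960
z_β = -0.780

Power = Φ(z_β) = Φ(-0.780) ≈ 0.218

Effect size d = 0.18 is very small by Cohen's convention (0.2/0.5/0.8).

Threshold: power ≥ 0.80 is conventionally adequate.
Power ≈ 0.22 → the study is underpowered (power < 0.80).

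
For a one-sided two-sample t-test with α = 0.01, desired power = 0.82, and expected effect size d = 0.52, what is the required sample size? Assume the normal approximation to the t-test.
n = 78 per group

Sample size formula (two-sample t-test, normal approximation):
n = 2 · ((z_α + z_β) / d)²

z_α = 2.326 (for α = 0.01, one-sided)
z_β = 0.915 (for power = 0.82)
d = 0.52

n = 2 · ((2.326 + 0.915) / 0.52)²
n = 2 · (6.233)²
n ≈ 77.70
Round up to the next whole number: n = 78 per group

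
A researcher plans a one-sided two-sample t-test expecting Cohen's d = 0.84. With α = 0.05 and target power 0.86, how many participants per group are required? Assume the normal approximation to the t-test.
n = 22 per group

Sample size formula (two-sample t-test, normal approximation):
n = 2 · ((z_α + z_β) / d)²

z_α = 1.645 (for α = 0.05, one-sided)
z_β = 1.080 (for power = 0.86)
d = 0.84

n = 2 · ((1.645 + 1.080) / 0.84)²
n = 2 · (3.244)²
n ≈ 21.05
Round up to the next whole number: n = 22 per group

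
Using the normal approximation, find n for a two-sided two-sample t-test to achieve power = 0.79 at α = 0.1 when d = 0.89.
n = 16 per group

Sample size formula (two-sample t-test, normal approximation):
n = 2 · ((z_{α/2} + z_β) / d)²

z_{α/2} = 1.645 (for α = 0.1, two-sided)
z_β = 0.806 (for power = 0.79)
d = 0.89

n = 2 · ((1.645 + 0.806) / 0.89)²
n = 2 · (2.754)²
n ≈ 15.17
Round up to the next whole number: n = 16 per group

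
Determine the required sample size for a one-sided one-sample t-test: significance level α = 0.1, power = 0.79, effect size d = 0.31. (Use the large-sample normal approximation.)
n = 46

Sample size formula (one-sample t-test, normal approximation):
n = ((z_α + z_β) / d)²

z_α = 1.282 (for α = 0.1, one-sided)
z_β = 0.806 (for power = 0.79)
d = 0.31

n = ((1.282 + 0.806) / 0.31)²
n = (6.735)²
n ≈ 45.36
Round up to the next whole number: n = 46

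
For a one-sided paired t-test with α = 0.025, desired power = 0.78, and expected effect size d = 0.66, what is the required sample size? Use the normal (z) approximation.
n = 18 pairs

Sample size formula (paired t-test, normal approximation):
n = ((z_α + z_β) / d)²

z_α = 1.960 (for α = 0.025, one-sided)
z_β = 0.772 (for power = 0.78)
d = 0.66

n = ((1.960 + 0.772) / 0.66)²
n = (4.139)²
n ≈ 17.13
Round up to the next whole number: n = 18 pairs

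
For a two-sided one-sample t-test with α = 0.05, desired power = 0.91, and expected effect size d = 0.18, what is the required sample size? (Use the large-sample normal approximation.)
n = 337

Sample size formula (one-sample t-test, normal approximation):
n = ((z_{α/2} + z_β) / d)²

z_{α/2} = 1.960 (for α = 0.05, two-sided)
z_β = 1.341 (for power = 0.91)
d = 0.18

n = ((1.960 + 1.341) / 0.18)²
n = (18.339)²
n ≈ 336.32
Round up to the next whole number: n = 337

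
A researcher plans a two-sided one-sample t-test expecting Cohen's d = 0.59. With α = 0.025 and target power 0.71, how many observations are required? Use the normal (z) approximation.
n = 23

Sample size formula (one-sample t-test, normal approximation):
n = ((z_{α/2} + z_β) / d)²

z_{α/2} = 2.241 (for α = 0.025, two-sided)
z_β = 0.553 (for power = 0.71)
d = 0.59

n = ((2.241 + 0.553) / 0.59)²
n = (4.736)²
n ≈ 22.43
Round up to the next whole number: n = 23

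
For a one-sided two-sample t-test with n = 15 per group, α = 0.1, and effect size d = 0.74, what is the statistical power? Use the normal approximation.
Power ≈ 0.77

Power calculation (two-sample t-test, normal approximation):
z_β = d · √(n/2) - z_α
z_β = 0.74 · √(15/2) - 1.282
z_β = 0.74 · 2.739 - 1.282
z_β = 0.745

Power = Φ(z_β) = Φ(0.745) ≈ 0.772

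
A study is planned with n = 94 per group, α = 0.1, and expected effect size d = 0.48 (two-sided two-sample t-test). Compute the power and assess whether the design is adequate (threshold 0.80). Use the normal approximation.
Power ≈ 0.95; the study is adequately powered (power ≥ 0.80)

Power calculation (two-sample t-test, normal approximation):
z_β = d · √(n/2) - z_{α/2}
z_β = 0.48 · √(94/2) - 1.645
z_β = 0.48 · 6.856 - 1.645
z_β = 1.646

Power = Φ(z_β) = Φ(1.646) ≈ 0.950

Effect size d = 0.48 is small by Cohen's convention (0.2/0.5/0.8).

Threshold: power ≥ 0.80 is conventionally adequate.
Power ≈ 0.95 → the study is adequately powered (power ≥ 0.80).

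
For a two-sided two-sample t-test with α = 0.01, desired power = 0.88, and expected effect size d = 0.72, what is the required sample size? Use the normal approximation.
n = 55 per group

Sample size formula (two-sample t-test, normal approximation):
n = 2 · ((z_{α/2} + z_β) / d)²

z_{α/2} = 2.576 (for α = 0.01, two-sided)
z_β = 1.175 (for power = 0.88)
d = 0.72

n = 2 · ((2.576 + 1.175) / 0.72)²
n = 2 · (5.210)²
n ≈ 54.29
Round up to the next whole number: n = 55 per group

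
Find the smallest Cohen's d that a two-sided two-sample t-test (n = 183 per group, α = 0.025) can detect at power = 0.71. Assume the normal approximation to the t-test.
d ≈ 0.29

Minimum detectable effect (two-sample t-test, normal approximation):
d = (z_{α/2} + z_β) / √(n/2)
d = (2.241 + 0.553) / √(183/2)
d = 2.795 / 9.566
d ≈ 0.29

By Cohen's convention (0.2 small / 0.5 medium / 0.8 large): small effect.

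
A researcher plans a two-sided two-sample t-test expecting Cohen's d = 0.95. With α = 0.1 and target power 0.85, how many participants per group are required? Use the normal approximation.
n = 16 per group

Sample size formula (two-sample t-test, normal approximation):
n = 2 · ((z_{α/2} + z_β) / d)²

z_{α/2} = 1.645 (for α = 0.1, two-sided)
z_β = 1.036 (for power = 0.85)
d = 0.95

n = 2 · ((1.645 + 1.036) / 0.95)²
n = 2 · (2.822)²
n ≈ 15.93
Round up to the next whole number: n = 16 per group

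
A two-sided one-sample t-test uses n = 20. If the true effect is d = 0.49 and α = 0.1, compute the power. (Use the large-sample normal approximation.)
Power ≈ 0.71

Power calculation (one-sample t-test, normal approximation):
z_β = d · √n - z_{α/2}
z_β = 0.49 · √20 - 1.645
z_β = 0.49 · 4.472 - 1.645
z_β = 0.546

Power = Φ(z_β) = Φ(0.546) ≈ 0.708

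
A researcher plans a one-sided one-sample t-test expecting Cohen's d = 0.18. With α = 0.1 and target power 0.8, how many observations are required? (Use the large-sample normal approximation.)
n = 140

Sample size formula (one-sample t-test, normal approximation):
n = ((z_α + z_β) / d)²

z_α = 1.282 (for α = 0.1, one-sided)
z_β = 0.842 (for power = 0.8)
d = 0.18

n = ((1.282 + 0.842) / 0.18)²
n = (11.800)²
n ≈ 139.24
Round up to the next whole number: n = 140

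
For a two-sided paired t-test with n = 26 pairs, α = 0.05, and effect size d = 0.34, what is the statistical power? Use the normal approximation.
Power ≈ 0.41

Power calculation (paired t-test, normal approximation):
z_β = d · √n - z_{α/2}
z_β = 0.34 · √26 - 1.960
z_β = 0.34 · 5.099 - 1.960
z_β = -0.226

Power = Φ(z_β) = Φ(-0.226) ≈ 0.410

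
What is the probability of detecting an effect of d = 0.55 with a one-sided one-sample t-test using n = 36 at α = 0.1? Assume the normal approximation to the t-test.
Power ≈ 0.98

Power calculation (one-sample t-test, normal approximation):
z_β = d · √n - z_α
z_β = 0.55 · √36 - 1.282
z_β = 0.55 · 6.000 - 1.282
z_β = 2.018

Power = Φ(z_β) = Φ(2.018) ≈ 0.978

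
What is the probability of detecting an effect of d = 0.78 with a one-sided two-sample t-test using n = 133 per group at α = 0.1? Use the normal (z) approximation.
Power ≈ 1.00

Power calculation (two-sample t-test, normal approximation):
z_β = d · √(n/2) - z_α
z_β = 0.78 · √(133/2) - 1.282
z_β = 0.78 · 8.155 - 1.282
z_β = 5.079

Power = Φ(z_β) = Φ(5.079) ≈ 1.000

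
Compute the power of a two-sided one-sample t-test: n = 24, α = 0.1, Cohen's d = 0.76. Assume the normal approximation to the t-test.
Power ≈ 0.98

Power calculation (one-sample t-test, normal approximation):
z_β = d · √n - z_{α/2}
z_β = 0.76 · √24 - 1.645
z_β = 0.76 · 4.899 - 1.645
z_β = 2.078

Power = Φ(z_β) = Φ(2.078) ≈ 0.981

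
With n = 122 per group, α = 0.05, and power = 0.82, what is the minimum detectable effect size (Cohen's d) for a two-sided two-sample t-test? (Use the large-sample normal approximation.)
d ≈ 0.37

Minimum detectable effect (two-sample t-test, normal approximation):
d = (z_{α/2} + z_β) / √(n/2)
d = (1.960 + 0.915) / √(122/2)
d = 2.875 / 7.810
d ≈ 0.37

By Cohen's convention (0.2 small / 0.5 medium / 0.8 large): small effect.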